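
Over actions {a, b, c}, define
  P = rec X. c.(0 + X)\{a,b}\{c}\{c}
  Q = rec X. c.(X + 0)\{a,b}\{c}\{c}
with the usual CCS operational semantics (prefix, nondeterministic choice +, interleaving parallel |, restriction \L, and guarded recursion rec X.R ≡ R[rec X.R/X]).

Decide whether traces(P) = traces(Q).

YES

Reachable graph of P (2 states):
  s0 = rec X. c.(0 + X)\{a,b}\{c}\{c} ⊢ =c=> s1
  s1 = (0 + (rec X. c.(0 + X)\{a,b}\{c}\{c}))\{a,b}\{c}\{c} ⊢ ∅
Reachable graph of Q (2 states):
  t0 = rec X. c.(X + 0)\{a,b}\{c}\{c} ⊢ =c=> t1
  t1 = ((rec X. c.(X + 0)\{a,b}\{c}\{c}) + 0)\{a,b}\{c}\{c} ⊢ ∅
Partition-refinement fixed point:
  B0 = {s0, t0}
  B1 = {s1, t1}
s0 ∈ B0, t0 ∈ B0 → same block
Bisimilar ⇒ trace-equivalent.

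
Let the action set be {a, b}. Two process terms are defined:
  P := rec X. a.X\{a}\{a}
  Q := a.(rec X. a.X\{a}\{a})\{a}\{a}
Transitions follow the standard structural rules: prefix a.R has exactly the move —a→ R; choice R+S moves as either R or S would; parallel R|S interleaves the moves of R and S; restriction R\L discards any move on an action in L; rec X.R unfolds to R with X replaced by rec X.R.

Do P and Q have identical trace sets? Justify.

traces(P) = traces(Q)

P's transition system — 2 states:
  u0 = rec X. a.X\{a}\{a} has moves ··a··> u1
  u1 = (rec X. a.X\{a}\{a})\{a}\{a} has moves ·
Q's transition system — 2 states:
  v0 = a.(rec X. a.X\{a}\{a})\{a}\{a} has moves ··a··> v1
  v1 = (rec X. a.X\{a}\{a})\{a}\{a} has moves ·
Partition-refinement fixed point:
  B0 = {u0, v0}
  B1 = {u1, v1}
u0 ∈ B0, v0 ∈ B0 → same block
Bisimilar ⇒ trace-equivalent.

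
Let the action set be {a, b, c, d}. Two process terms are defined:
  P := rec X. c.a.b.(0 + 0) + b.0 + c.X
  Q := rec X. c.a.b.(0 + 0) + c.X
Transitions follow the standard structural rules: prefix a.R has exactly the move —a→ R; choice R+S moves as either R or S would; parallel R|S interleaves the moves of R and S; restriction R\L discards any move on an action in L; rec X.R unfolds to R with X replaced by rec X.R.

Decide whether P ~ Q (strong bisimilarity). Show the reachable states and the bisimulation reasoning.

Reachable graph of P (5 states):
  u0 = rec X. c.a.b.(0 + 0) + b.0 + c.X ⊢ —b→ u1, —c→ u0, —c→ u2
  u1 = 0 ⊢ ·
  u2 = a.b.(0 + 0) ⊢ —a→ u3
  u3 = b.(0 + 0) ⊢ —b→ u4
  u4 = 0 + 0 ⊢ ·
Reachable graph of Q (4 states):
  v0 = rec X. c.a.b.(0 + 0) + c.X ⊢ —c→ v0, —c→ v1
  v1 = a.b.(0 + 0) ⊢ —a→ v2
  v2 = b.(0 + 0) ⊢ —b→ v3
  v3 = 0 + 0 ⊢ ·
Coarsest stable partition (strong bisimilarity classes):
  B0 = {u0}
  B1 = {u2, v1}
  B2 = {u3, v2}
  B3 = {u1, u4, v3}
  B4 = {v0}
u0 ∈ B0, v0 ∈ B4 → different blocks

not bisimilar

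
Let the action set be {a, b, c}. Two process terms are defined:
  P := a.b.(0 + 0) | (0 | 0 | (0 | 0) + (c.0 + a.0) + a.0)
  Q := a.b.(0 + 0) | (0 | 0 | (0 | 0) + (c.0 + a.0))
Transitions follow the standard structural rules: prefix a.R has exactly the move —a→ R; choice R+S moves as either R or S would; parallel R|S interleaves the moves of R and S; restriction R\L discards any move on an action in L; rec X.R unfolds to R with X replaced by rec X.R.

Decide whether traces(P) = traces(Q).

LTS(P): 6 reachable states
  m0 = a.b.(0 + 0) | (0 | 0 | (0 | 0) + (c.0 + a.0) + a.0) | =a=> m1, =a=> m2, =c=> m1
  m1 = a.b.(0 + 0) | 0 | =a=> m3
  m2 = b.(0 + 0) | (0 | 0 | (0 | 0) + (c.0 + a.0) + a.0) | =a=> m3, =b=> m4, =c=> m3
  m3 = b.(0 + 0) | 0 | =b=> m5
  m4 = (0 + 0) | (0 | 0 | (0 | 0) + (c.0 + a.0) + a.0) | =a=> m5, =c=> m5
  m5 = (0 + 0) | 0 | (no moves)
LTS(Q): 6 reachable states
  n0 = a.b.(0 + 0) | (0 | 0 | (0 | 0) + (c.0 + a.0)) | =a=> n1, =a=> n2, =c=> n1
  n1 = a.b.(0 + 0) | 0 | =a=> n3
  n2 = b.(0 + 0) | (0 | 0 | (0 | 0) + (c.0 + a.0)) | =a=> n3, =b=> n4, =c=> n3
  n3 = b.(0 + 0) | 0 | =b=> n5
  n4 = (0 + 0) | (0 | 0 | (0 | 0) + (c.0 + a.0)) | =a=> n5, =c=> n5
  n5 = (0 + 0) | 0 | (no moves)
Coarsest stable partition (strong bisimilarity classes):
  B0 = {m0, n0}
  B1 = {m2, n2}
  B2 = {m3, n3}
  B3 = {m5, n5}
  B4 = {m4, n4}
  B5 = {m1, n1}
m0 ∈ B0, n0 ∈ B0 → same block
Bisimilar ⇒ trace-equivalent.

traces(P) = traces(Q)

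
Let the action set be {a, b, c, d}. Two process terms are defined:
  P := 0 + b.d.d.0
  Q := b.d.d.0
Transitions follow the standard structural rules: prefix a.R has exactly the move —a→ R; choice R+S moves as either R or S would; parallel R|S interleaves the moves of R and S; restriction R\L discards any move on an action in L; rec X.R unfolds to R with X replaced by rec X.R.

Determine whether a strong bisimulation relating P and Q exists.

bisimilar

LTS(P): 4 reachable states
  s0 = 0 + b.d.d.0 :: ··b··> s1
  s1 = d.d.0 :: ··d··> s2
  s2 = d.0 :: ··d··> s3
  s3 = 0 :: ∅
LTS(Q): 4 reachable states
  t0 = b.d.d.0 :: ··b··> t1
  t1 = d.d.0 :: ··d··> t2
  t2 = d.0 :: ··d··> t3
  t3 = 0 :: ∅
Bisimilarity quotient blocks:
  B0 = {s0, t0}
  B1 = {s1, t1}
  B2 = {s2, t2}
  B3 = {s3, t3}
s0 ∈ B0, t0 ∈ B0 → same block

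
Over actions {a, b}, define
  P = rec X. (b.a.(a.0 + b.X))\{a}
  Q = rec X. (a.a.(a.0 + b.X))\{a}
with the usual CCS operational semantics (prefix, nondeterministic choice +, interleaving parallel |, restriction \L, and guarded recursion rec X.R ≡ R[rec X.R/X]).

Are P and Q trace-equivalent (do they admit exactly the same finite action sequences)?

traces(P) ≠ traces(Q) — witness ⟨b⟩

Reachable graph of P (2 states):
  u0 = rec X. (b.a.(a.0 + b.X))\{a} has moves -b-> u1
  u1 = (a.(a.0 + b.(rec X. (b.a.(a.0 + b.X))\{a})))\{a} has moves ·
Reachable graph of Q (1 states):
  v0 = rec X. (a.a.(a.0 + b.X))\{a} has moves ·
Trace ⟨b⟩ through P, begin at {u0}:
  step 1 (b): {u1}
  ✓ P
Trace ⟨b⟩ through Q, begin at {v0}:
  step 1 (b): ∅  — Q cannot continue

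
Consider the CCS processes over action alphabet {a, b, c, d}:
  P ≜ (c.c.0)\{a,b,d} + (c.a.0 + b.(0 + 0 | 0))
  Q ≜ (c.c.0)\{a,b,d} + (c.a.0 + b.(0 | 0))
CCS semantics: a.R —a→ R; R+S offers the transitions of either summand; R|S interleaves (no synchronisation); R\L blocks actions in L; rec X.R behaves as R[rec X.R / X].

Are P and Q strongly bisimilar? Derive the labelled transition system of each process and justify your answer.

YES

Reachable graph of P (6 states):
  m0 = (c.c.0)\{a,b,d} + (c.a.0 + b.(0 + 0 | 0)) :: =b=> m1, =c=> m2, =c=> m3
  m1 = 0 + 0 | 0 :: ∅
  m2 = (c.0)\{a,b,d} :: =c=> m4
  m3 = a.0 :: =a=> m5
  m4 = 0\{a,b,d} :: ∅
  m5 = 0 :: ∅
Reachable graph of Q (6 states):
  n0 = (c.c.0)\{a,b,d} + (c.a.0 + b.(0 | 0)) :: =b=> n1, =c=> n2, =c=> n3
  n1 = 0 | 0 :: ∅
  n2 = (c.0)\{a,b,d} :: =c=> n4
  n3 = a.0 :: =a=> n5
  n4 = 0\{a,b,d} :: ∅
  n5 = 0 :: ∅
Bisimilarity quotient blocks:
  B0 = {m0, n0}
  B1 = {m1, m4, m5, n1, n4, n5}
  B2 = {m3, n3}
  B3 = {m2, n2}
m0 ∈ B0, n0 ∈ B0 → same block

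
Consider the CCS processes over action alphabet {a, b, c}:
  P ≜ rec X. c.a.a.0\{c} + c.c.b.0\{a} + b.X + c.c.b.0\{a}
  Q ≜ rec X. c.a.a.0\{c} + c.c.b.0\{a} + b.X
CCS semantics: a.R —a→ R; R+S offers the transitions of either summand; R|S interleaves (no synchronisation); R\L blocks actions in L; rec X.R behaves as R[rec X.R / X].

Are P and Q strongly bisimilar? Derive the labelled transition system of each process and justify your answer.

LTS(P): 7 reachable states
  m0 = rec X. c.a.a.0\{c} + c.c.b.0\{a} + b.X + c.c.b.0\{a} → --b--▸ m0, --c--▸ m1, --c--▸ m2
  m1 = a.a.0\{c} → --a--▸ m3
  m2 = c.b.0\{a} → --c--▸ m4
  m3 = a.0\{c} → --a--▸ m5
  m4 = b.0\{a} → --b--▸ m6
  m5 = 0\{c} → (no moves)
  m6 = 0\{a} → (no moves)
LTS(Q): 7 reachable states
  n0 = rec X. c.a.a.0\{c} + c.c.b.0\{a} + b.X → --b--▸ n0, --c--▸ n1, --c--▸ n2
  n1 = a.a.0\{c} → --a--▸ n3
  n2 = c.b.0\{a} → --c--▸ n4
  n3 = a.0\{c} → --a--▸ n5
  n4 = b.0\{a} → --b--▸ n6
  n5 = 0\{c} → (no moves)
  n6 = 0\{a} → (no moves)
Coarsest stable partition (strong bisimilarity classes):
  B0 = {m0, n0}
  B1 = {m1, n1}
  B2 = {m3, n3}
  B3 = {m5, m6, n5, n6}
  B4 = {m2, n2}
  B5 = {m4, n4}
m0 ∈ B0, n0 ∈ B0 → same block

YES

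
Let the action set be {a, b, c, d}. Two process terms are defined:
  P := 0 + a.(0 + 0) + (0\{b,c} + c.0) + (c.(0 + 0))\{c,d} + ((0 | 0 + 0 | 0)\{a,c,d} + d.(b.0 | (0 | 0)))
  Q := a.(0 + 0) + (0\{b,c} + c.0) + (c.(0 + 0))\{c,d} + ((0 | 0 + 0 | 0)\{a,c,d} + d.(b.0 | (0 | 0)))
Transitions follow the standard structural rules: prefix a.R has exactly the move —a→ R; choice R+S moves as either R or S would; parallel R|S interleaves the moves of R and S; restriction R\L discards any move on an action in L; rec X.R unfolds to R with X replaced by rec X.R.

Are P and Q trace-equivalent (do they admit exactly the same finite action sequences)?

traces(P) = traces(Q)

LTS(P): 5 reachable states
  u0 = 0 + a.(0 + 0) + (0\{b,c} + c.0) + (c.(0 + 0))\{c,d} + ((0 | 0 + 0 | 0)\{a,c,d} + d.(b.0 | (0 | 0))) → =a=> u1, =c=> u2, =d=> u3
  u1 = 0 + 0 → stopped
  u2 = 0 → stopped
  u3 = b.0 | (0 | 0) → =b=> u4
  u4 = 0 | (0 | 0) → stopped
LTS(Q): 5 reachable states
  v0 = a.(0 + 0) + (0\{b,c} + c.0) + (c.(0 + 0))\{c,d} + ((0 | 0 + 0 | 0)\{a,c,d} + d.(b.0 | (0 | 0))) → =a=> v1, =c=> v2, =d=> v3
  v1 = 0 + 0 → stopped
  v2 = 0 → stopped
  v3 = b.0 | (0 | 0) → =b=> v4
  v4 = 0 | (0 | 0) → stopped
Coarsest stable partition (strong bisimilarity classes):
  B0 = {u0, v0}
  B1 = {u1, u2, u4, v1, v2, v4}
  B2 = {u3, v3}
u0 ∈ B0, v0 ∈ B0 → same block
Bisimilar ⇒ trace-equivalent.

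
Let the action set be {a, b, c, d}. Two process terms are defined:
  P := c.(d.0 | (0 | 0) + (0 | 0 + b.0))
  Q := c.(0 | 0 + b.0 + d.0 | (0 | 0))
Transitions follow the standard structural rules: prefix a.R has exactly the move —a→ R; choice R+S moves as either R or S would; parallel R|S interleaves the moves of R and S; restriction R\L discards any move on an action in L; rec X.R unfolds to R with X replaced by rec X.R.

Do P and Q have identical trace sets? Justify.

LTS(P): 4 reachable states
  u0 = c.(d.0 | (0 | 0) + (0 | 0 + b.0)) :: —c→ u1
  u1 = d.0 | (0 | 0) + (0 | 0 + b.0) :: —b→ u2, —d→ u3
  u2 = 0 :: ∅
  u3 = 0 | (0 | 0) :: ∅
LTS(Q): 4 reachable states
  v0 = c.(0 | 0 + b.0 + d.0 | (0 | 0)) :: —c→ v1
  v1 = 0 | 0 + b.0 + d.0 | (0 | 0) :: —b→ v2, —d→ v3
  v2 = 0 :: ∅
  v3 = 0 | (0 | 0) :: ∅
Partition-refinement fixed point:
  B0 = {u0, v0}
  B1 = {u1, v1}
  B2 = {u2, u3, v2, v3}
u0 ∈ B0, v0 ∈ B0 → same block
Bisimilar ⇒ trace-equivalent.

trace-equivalent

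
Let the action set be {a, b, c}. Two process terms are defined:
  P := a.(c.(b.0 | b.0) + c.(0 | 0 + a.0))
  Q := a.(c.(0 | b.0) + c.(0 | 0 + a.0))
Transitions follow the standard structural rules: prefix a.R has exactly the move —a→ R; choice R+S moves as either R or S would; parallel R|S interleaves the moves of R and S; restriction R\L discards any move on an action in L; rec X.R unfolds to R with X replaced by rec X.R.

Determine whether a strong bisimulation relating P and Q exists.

P's transition system — 8 states:
  u0 = a.(c.(b.0 | b.0) + c.(0 | 0 + a.0)) ⊢ --a--▸ u1
  u1 = c.(b.0 | b.0) + c.(0 | 0 + a.0) ⊢ --c--▸ u2, --c--▸ u3
  u2 = 0 | 0 + a.0 ⊢ --a--▸ u4
  u3 = b.0 | b.0 ⊢ --b--▸ u5, --b--▸ u6
  u4 = 0 ⊢ ∅
  u5 = 0 | b.0 ⊢ --b--▸ u7
  u6 = b.0 | 0 ⊢ --b--▸ u7
  u7 = 0 | 0 ⊢ ∅
Q's transition system — 6 states:
  v0 = a.(c.(0 | b.0) + c.(0 | 0 + a.0)) ⊢ --a--▸ v1
  v1 = c.(0 | b.0) + c.(0 | 0 + a.0) ⊢ --c--▸ v2, --c--▸ v3
  v2 = 0 | 0 + a.0 ⊢ --a--▸ v4
  v3 = 0 | b.0 ⊢ --b--▸ v5
  v4 = 0 ⊢ ∅
  v5 = 0 | 0 ⊢ ∅
Partition-refinement fixed point:
  B0 = {u0}
  B1 = {u1}
  B2 = {u2, v2}
  B3 = {u4, u7, v4, v5}
  B4 = {u3}
  B5 = {u5, u6, v3}
  B6 = {v0}
  B7 = {v1}
u0 ∈ B0, v0 ∈ B6 → different blocks

P ≁ Q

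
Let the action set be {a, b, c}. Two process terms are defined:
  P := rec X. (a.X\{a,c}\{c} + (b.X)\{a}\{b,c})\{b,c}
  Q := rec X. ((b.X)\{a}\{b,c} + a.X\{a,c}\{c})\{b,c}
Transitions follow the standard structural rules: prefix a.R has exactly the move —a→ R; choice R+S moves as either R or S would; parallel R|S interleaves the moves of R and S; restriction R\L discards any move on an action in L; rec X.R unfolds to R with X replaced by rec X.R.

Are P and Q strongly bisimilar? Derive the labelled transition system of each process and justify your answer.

bisimilar

Reachable graph of P (2 states):
  s0 = rec X. (a.X\{a,c}\{c} + (b.X)\{a}\{b,c})\{b,c} → ··a··> s1
  s1 = (rec X. (a.X\{a,c}\{c} + (b.X)\{a}\{b,c})\{b,c})\{a,c}\{c}\{b,c} → ∅
Reachable graph of Q (2 states):
  t0 = rec X. ((b.X)\{a}\{b,c} + a.X\{a,c}\{c})\{b,c} → ··a··> t1
  t1 = (rec X. ((b.X)\{a}\{b,c} + a.X\{a,c}\{c})\{b,c})\{a,c}\{c}\{b,c} → ∅
Bisimilarity quotient blocks:
  B0 = {s0, t0}
  B1 = {s1, t1}
s0 ∈ B0, t0 ∈ B0 → same block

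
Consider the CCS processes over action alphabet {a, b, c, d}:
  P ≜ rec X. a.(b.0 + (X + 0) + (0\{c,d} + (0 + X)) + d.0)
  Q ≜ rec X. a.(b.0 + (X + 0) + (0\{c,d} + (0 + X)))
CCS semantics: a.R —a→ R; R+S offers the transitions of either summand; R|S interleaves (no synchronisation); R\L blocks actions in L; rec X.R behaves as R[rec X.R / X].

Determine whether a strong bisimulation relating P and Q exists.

P ≁ Q

LTS(P): 3 reachable states
  u0 = rec X. a.(b.0 + (X + 0) + (0\{c,d} + (0 + X)) + d.0) :: --a--▸ u1
  u1 = b.0 + ((rec X. a.(b.0 + (X + 0) + (0\{c,d} + (0 + X)) + d.0)) + 0) + (0\{c,d} + (0 + (rec X. a.(b.0 + (X + 0) + (0\{c,d} + (0 + X)) + d.0)))) + d.0 :: --a--▸ u1, --b--▸ u2, --d--▸ u2
  u2 = 0 :: ·
LTS(Q): 3 reachable states
  v0 = rec X. a.(b.0 + (X + 0) + (0\{c,d} + (0 + X))) :: --a--▸ v1
  v1 = b.0 + ((rec X. a.(b.0 + (X + 0) + (0\{c,d} + (0 + X)))) + 0) + (0\{c,d} + (0 + (rec X. a.(b.0 + (X + 0) + (0\{c,d} + (0 + X)))))) :: --a--▸ v1, --b--▸ v2
  v2 = 0 :: ·
Coarsest stable partition (strong bisimilarity classes):
  B0 = {u0}
  B1 = {u1}
  B2 = {u2, v2}
  B3 = {v0}
  B4 = {v1}
u0 ∈ B0, v0 ∈ B3 → different blocks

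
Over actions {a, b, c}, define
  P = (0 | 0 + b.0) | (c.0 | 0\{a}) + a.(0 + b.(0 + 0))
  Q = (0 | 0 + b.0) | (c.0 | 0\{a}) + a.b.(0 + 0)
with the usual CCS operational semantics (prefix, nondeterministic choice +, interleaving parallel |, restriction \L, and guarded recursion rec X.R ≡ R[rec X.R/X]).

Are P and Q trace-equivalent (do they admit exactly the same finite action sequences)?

LTS(P): 6 reachable states
  s0 = (0 | 0 + b.0) | (c.0 | 0\{a}) + a.(0 + b.(0 + 0)) :: ··a··> s1, ··b··> s2, ··c··> s3
  s1 = 0 + b.(0 + 0) :: ··b··> s4
  s2 = 0 | (c.0 | 0\{a}) :: ··c··> s5
  s3 = (0 | 0 + b.0) | (0 | 0\{a}) :: ··b··> s5
  s4 = 0 + 0 :: ∅
  s5 = 0 | (0 | 0\{a}) :: ∅
LTS(Q): 6 reachable states
  t0 = (0 | 0 + b.0) | (c.0 | 0\{a}) + a.b.(0 + 0) :: ··a··> t1, ··b··> t2, ··c··> t3
  t1 = b.(0 + 0) :: ··b··> t4
  t2 = 0 | (c.0 | 0\{a}) :: ··c··> t5
  t3 = (0 | 0 + b.0) | (0 | 0\{a}) :: ··b··> t5
  t4 = 0 + 0 :: ∅
  t5 = 0 | (0 | 0\{a}) :: ∅
Bisimilarity quotient blocks:
  B0 = {s0, t0}
  B1 = {s1, s3, t1, t3}
  B2 = {s4, s5, t4, t5}
  B3 = {s2, t2}
s0 ∈ B0, t0 ∈ B0 → same block
Bisimilar ⇒ trace-equivalent.

YES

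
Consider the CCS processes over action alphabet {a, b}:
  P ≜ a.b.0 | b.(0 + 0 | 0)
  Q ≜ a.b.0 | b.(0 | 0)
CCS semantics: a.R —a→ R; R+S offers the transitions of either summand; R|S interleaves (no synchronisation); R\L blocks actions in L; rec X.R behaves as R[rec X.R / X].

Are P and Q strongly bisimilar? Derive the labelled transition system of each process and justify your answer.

LTS(P): 6 reachable states
  u0 = a.b.0 | b.(0 + 0 | 0) :: ··a··> u1, ··b··> u2
  u1 = b.0 | b.(0 + 0 | 0) :: ··b··> u3, ··b··> u4
  u2 = a.b.0 | (0 + 0 | 0) :: ··a··> u4
  u3 = 0 | b.(0 + 0 | 0) :: ··b··> u5
  u4 = b.0 | (0 + 0 | 0) :: ··b··> u5
  u5 = 0 | (0 + 0 | 0) :: ·
LTS(Q): 6 reachable states
  v0 = a.b.0 | b.(0 | 0) :: ··a··> v1, ··b··> v2
  v1 = b.0 | b.(0 | 0) :: ··b··> v3, ··b··> v4
  v2 = a.b.0 | (0 | 0) :: ··a··> v4
  v3 = 0 | b.(0 | 0) :: ··b··> v5
  v4 = b.0 | (0 | 0) :: ··b··> v5
  v5 = 0 | (0 | 0) :: ·
Bisimilarity quotient blocks:
  B0 = {u0, v0}
  B1 = {u1, v1}
  B2 = {u3, u4, v3, v4}
  B3 = {u5, v5}
  B4 = {u2, v2}
u0 ∈ B0, v0 ∈ B0 → same block

bisimilar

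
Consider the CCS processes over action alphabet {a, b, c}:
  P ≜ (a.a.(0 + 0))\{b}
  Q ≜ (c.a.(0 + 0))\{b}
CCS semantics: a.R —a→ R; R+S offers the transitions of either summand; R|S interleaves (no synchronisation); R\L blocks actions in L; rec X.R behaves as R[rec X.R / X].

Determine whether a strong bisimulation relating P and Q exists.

Reachable graph of P (3 states):
  m0 = (a.a.(0 + 0))\{b} | ··a··> m1
  m1 = (a.(0 + 0))\{b} | ··a··> m2
  m2 = (0 + 0)\{b} | deadlocked
Reachable graph of Q (3 states):
  n0 = (c.a.(0 + 0))\{b} | ··c··> n1
  n1 = (a.(0 + 0))\{b} | ··a··> n2
  n2 = (0 + 0)\{b} | deadlocked
Bisimilarity quotient blocks:
  B0 = {m0}
  B1 = {m1, n1}
  B2 = {m2, n2}
  B3 = {n0}
m0 ∈ B0, n0 ∈ B3 → different blocks

NO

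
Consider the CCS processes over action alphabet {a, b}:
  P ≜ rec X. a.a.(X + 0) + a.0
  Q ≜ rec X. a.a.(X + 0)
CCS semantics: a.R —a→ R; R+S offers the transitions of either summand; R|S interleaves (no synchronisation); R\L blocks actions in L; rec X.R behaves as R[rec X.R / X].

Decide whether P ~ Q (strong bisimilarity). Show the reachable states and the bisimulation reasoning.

P ≁ Q

P's transition system — 4 states:
  p0 = rec X. a.a.(X + 0) + a.0 | —a→ p1, —a→ p2
  p1 = 0 | (no moves)
  p2 = a.((rec X. a.a.(X + 0) + a.0) + 0) | —a→ p3
  p3 = (rec X. a.a.(X + 0) + a.0) + 0 | —a→ p1, —a→ p2
Q's transition system — 3 states:
  q0 = rec X. a.a.(X + 0) | —a→ q1
  q1 = a.((rec X. a.a.(X + 0)) + 0) | —a→ q2
  q2 = (rec X. a.a.(X + 0)) + 0 | —a→ q1
Partition-refinement fixed point:
  B0 = {p0, p3}
  B1 = {p2}
  B2 = {p1}
  B3 = {q0, q1, q2}
p0 ∈ B0, q0 ∈ B3 → different blocks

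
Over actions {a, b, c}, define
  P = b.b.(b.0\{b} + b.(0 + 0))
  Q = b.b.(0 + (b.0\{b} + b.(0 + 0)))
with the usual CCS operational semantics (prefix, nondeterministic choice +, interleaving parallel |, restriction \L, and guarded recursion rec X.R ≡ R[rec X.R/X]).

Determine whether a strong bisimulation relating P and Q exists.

LTS(P): 5 reachable states
  m0 = b.b.(b.0\{b} + b.(0 + 0)) ⊢ -b-> m1
  m1 = b.(b.0\{b} + b.(0 + 0)) ⊢ -b-> m2
  m2 = b.0\{b} + b.(0 + 0) ⊢ -b-> m3, -b-> m4
  m3 = 0 + 0 ⊢ stopped
  m4 = 0\{b} ⊢ stopped
LTS(Q): 5 reachable states
  n0 = b.b.(0 + (b.0\{b} + b.(0 + 0))) ⊢ -b-> n1
  n1 = b.(0 + (b.0\{b} + b.(0 + 0))) ⊢ -b-> n2
  n2 = 0 + (b.0\{b} + b.(0 + 0)) ⊢ -b-> n3, -b-> n4
  n3 = 0 + 0 ⊢ stopped
  n4 = 0\{b} ⊢ stopped
Partition-refinement fixed point:
  B0 = {m0, n0}
  B1 = {m1, n1}
  B2 = {m2, n2}
  B3 = {m3, m4, n3, n4}
m0 ∈ B0, n0 ∈ B0 → same block

bisimilar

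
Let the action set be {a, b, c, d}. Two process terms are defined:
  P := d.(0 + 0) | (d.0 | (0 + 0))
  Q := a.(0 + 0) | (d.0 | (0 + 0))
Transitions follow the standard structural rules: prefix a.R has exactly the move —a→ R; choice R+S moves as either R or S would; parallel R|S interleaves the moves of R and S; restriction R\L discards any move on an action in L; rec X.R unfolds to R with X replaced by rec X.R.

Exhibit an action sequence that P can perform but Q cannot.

Reachable graph of P (4 states):
  m0 = d.(0 + 0) | (d.0 | (0 + 0)) :: --d--▸ m1, --d--▸ m2
  m1 = (0 + 0) | (d.0 | (0 + 0)) :: --d--▸ m3
  m2 = d.(0 + 0) | (0 | (0 + 0)) :: --d--▸ m3
  m3 = (0 + 0) | (0 | (0 + 0)) :: stopped
Reachable graph of Q (4 states):
  n0 = a.(0 + 0) | (d.0 | (0 + 0)) :: --a--▸ n1, --d--▸ n2
  n1 = (0 + 0) | (d.0 | (0 + 0)) :: --d--▸ n3
  n2 = a.(0 + 0) | (0 | (0 + 0)) :: --a--▸ n3
  n3 = (0 + 0) | (0 | (0 + 0)) :: stopped
Executing dd from P (initial set {m0}):
  after d @ step 1: {m1, m2}
  after d @ step 2: {m3}
  P completes σ.
Executing dd from Q (initial set {n0}):
  after d @ step 1: {n2}
  after d @ step 2: ∅ (Q stuck)

dd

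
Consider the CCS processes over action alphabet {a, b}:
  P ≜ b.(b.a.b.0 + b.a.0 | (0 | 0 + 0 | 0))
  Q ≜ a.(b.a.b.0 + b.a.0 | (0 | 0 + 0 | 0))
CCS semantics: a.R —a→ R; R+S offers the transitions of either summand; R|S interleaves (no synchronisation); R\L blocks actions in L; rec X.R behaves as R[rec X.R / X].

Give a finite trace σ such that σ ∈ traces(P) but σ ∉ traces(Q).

b

LTS(P): 7 reachable states
  u0 = b.(b.a.b.0 + b.a.0 | (0 | 0 + 0 | 0)) has moves -b-> u1
  u1 = b.a.b.0 + b.a.0 | (0 | 0 + 0 | 0) has moves -b-> u2, -b-> u3
  u2 = a.0 | (0 | 0 + 0 | 0) has moves -a-> u4
  u3 = a.b.0 has moves -a-> u5
  u4 = 0 | (0 | 0 + 0 | 0) has moves (no moves)
  u5 = b.0 has moves -b-> u6
  u6 = 0 has moves (no moves)
LTS(Q): 7 reachable states
  v0 = a.(b.a.b.0 + b.a.0 | (0 | 0 + 0 | 0)) has moves -a-> v1
  v1 = b.a.b.0 + b.a.0 | (0 | 0 + 0 | 0) has moves -b-> v2, -b-> v3
  v2 = a.0 | (0 | 0 + 0 | 0) has moves -a-> v4
  v3 = a.b.0 has moves -a-> v5
  v4 = 0 | (0 | 0 + 0 | 0) has moves (no moves)
  v5 = b.0 has moves -b-> v6
  v6 = 0 has moves (no moves)
Executing b from P (initial set {u0}):
  after b @ step 1: {u1}
  ✓ P
Executing b from Q (initial set {v0}):
  after b @ step 1: ∅ (Q stuck)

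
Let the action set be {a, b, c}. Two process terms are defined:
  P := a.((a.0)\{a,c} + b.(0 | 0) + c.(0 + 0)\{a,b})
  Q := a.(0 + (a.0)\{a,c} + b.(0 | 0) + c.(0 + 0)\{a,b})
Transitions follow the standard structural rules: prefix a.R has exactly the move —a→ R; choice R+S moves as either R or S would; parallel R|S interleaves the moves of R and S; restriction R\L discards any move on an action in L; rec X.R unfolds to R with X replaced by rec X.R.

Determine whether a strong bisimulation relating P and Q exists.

P's transition system — 4 states:
  u0 = a.((a.0)\{a,c} + b.(0 | 0) + c.(0 + 0)\{a,b}) | =a=> u1
  u1 = (a.0)\{a,c} + b.(0 | 0) + c.(0 + 0)\{a,b} | =b=> u2, =c=> u3
  u2 = 0 | 0 | deadlocked
  u3 = (0 + 0)\{a,b} | deadlocked
Q's transition system — 4 states:
  v0 = a.(0 + (a.0)\{a,c} + b.(0 | 0) + c.(0 + 0)\{a,b}) | =a=> v1
  v1 = 0 + (a.0)\{a,c} + b.(0 | 0) + c.(0 + 0)\{a,b} | =b=> v2, =c=> v3
  v2 = 0 | 0 | deadlocked
  v3 = (0 + 0)\{a,b} | deadlocked
Coarsest stable partition (strong bisimilarity classes):
  B0 = {u0, v0}
  B1 = {u1, v1}
  B2 = {u2, u3, v2, v3}
u0 ∈ B0, v0 ∈ B0 → same block

P ~ Q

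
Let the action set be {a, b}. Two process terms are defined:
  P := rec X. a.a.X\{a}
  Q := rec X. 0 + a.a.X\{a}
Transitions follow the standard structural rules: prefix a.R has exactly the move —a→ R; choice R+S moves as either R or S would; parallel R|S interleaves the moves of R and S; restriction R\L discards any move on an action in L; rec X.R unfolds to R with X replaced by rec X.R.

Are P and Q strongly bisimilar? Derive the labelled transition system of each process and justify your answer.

bisimilar

LTS(P): 3 reachable states
  u0 = rec X. a.a.X\{a} | =a=> u1
  u1 = a.(rec X. a.a.X\{a})\{a} | =a=> u2
  u2 = (rec X. a.a.X\{a})\{a} | (no moves)
LTS(Q): 3 reachable states
  v0 = rec X. 0 + a.a.X\{a} | =a=> v1
  v1 = a.(rec X. 0 + a.a.X\{a})\{a} | =a=> v2
  v2 = (rec X. 0 + a.a.X\{a})\{a} | (no moves)
Partition-refinement fixed point:
  B0 = {u0, v0}
  B1 = {u1, v1}
  B2 = {u2, v2}
u0 ∈ B0, v0 ∈ B0 → same block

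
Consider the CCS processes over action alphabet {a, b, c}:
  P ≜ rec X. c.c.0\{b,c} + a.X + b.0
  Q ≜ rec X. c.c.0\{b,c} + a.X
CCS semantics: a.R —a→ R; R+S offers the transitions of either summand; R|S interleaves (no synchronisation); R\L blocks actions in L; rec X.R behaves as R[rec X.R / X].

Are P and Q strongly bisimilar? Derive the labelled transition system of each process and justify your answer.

LTS(P): 4 reachable states
  m0 = rec X. c.c.0\{b,c} + a.X + b.0 | --a--▸ m0, --b--▸ m1, --c--▸ m2
  m1 = 0 | (no moves)
  m2 = c.0\{b,c} | --c--▸ m3
  m3 = 0\{b,c} | (no moves)
LTS(Q): 3 reachable states
  n0 = rec X. c.c.0\{b,c} + a.X | --a--▸ n0, --c--▸ n1
  n1 = c.0\{b,c} | --c--▸ n2
  n2 = 0\{b,c} | (no moves)
Bisimilarity quotient blocks:
  B0 = {m0}
  B1 = {m2, n1}
  B2 = {m1, m3, n2}
  B3 = {n0}
m0 ∈ B0, n0 ∈ B3 → different blocks

NO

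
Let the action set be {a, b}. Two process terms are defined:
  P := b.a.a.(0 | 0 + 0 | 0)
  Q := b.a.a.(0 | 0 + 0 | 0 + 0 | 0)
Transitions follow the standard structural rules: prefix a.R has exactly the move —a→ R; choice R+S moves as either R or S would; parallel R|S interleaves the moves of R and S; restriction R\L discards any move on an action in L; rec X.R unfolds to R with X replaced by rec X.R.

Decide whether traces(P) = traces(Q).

LTS(P): 4 reachable states
  p0 = b.a.a.(0 | 0 + 0 | 0) has moves -b-> p1
  p1 = a.a.(0 | 0 + 0 | 0) has moves -a-> p2
  p2 = a.(0 | 0 + 0 | 0) has moves -a-> p3
  p3 = 0 | 0 + 0 | 0 has moves (no moves)
LTS(Q): 4 reachable states
  q0 = b.a.a.(0 | 0 + 0 | 0 + 0 | 0) has moves -b-> q1
  q1 = a.a.(0 | 0 + 0 | 0 + 0 | 0) has moves -a-> q2
  q2 = a.(0 | 0 + 0 | 0 + 0 | 0) has moves -a-> q3
  q3 = 0 | 0 + 0 | 0 + 0 | 0 has moves (no moves)
Coarsest stable partition (strong bisimilarity classes):
  B0 = {p0, q0}
  B1 = {p1, q1}
  B2 = {p2, q2}
  B3 = {p3, q3}
p0 ∈ B0, q0 ∈ B0 → same block
Bisimilar ⇒ trace-equivalent.

trace-equivalent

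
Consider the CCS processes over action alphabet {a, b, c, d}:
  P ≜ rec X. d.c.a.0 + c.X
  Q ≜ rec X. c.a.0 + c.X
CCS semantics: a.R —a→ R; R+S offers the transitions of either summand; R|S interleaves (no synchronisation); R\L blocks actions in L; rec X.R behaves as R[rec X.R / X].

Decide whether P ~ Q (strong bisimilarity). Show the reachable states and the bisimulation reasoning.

not bisimilar

P's transition system — 4 states:
  s0 = rec X. d.c.a.0 + c.X has moves =c=> s0, =d=> s1
  s1 = c.a.0 has moves =c=> s2
  s2 = a.0 has moves =a=> s3
  s3 = 0 has moves (no moves)
Q's transition system — 3 states:
  t0 = rec X. c.a.0 + c.X has moves =c=> t0, =c=> t1
  t1 = a.0 has moves =a=> t2
  t2 = 0 has moves (no moves)
Coarsest stable partition (strong bisimilarity classes):
  B0 = {s0}
  B1 = {s1}
  B2 = {s2, t1}
  B3 = {s3, t2}
  B4 = {t0}
s0 ∈ B0, t0 ∈ B4 → different blocks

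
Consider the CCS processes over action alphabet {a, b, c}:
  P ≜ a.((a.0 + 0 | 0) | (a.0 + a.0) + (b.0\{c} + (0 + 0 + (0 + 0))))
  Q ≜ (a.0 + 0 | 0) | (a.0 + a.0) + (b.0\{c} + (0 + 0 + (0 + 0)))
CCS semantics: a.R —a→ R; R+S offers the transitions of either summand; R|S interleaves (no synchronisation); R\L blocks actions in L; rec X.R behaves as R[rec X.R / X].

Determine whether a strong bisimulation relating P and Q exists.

LTS(P): 6 reachable states
  p0 = a.((a.0 + 0 | 0) | (a.0 + a.0) + (b.0\{c} + (0 + 0 + (0 + 0)))) ⊢ —a→ p1
  p1 = (a.0 + 0 | 0) | (a.0 + a.0) + (b.0\{c} + (0 + 0 + (0 + 0))) ⊢ —a→ p2, —a→ p3, —b→ p4
  p2 = (a.0 + 0 | 0) | 0 ⊢ —a→ p5
  p3 = 0 | (a.0 + a.0) ⊢ —a→ p5
  p4 = 0\{c} ⊢ ∅
  p5 = 0 | 0 ⊢ ∅
LTS(Q): 5 reachable states
  q0 = (a.0 + 0 | 0) | (a.0 + a.0) + (b.0\{c} + (0 + 0 + (0 + 0))) ⊢ —a→ q1, —a→ q2, —b→ q3
  q1 = (a.0 + 0 | 0) | 0 ⊢ —a→ q4
  q2 = 0 | (a.0 + a.0) ⊢ —a→ q4
  q3 = 0\{c} ⊢ ∅
  q4 = 0 | 0 ⊢ ∅
Partition-refinement fixed point:
  B0 = {p0}
  B1 = {p1, q0}
  B2 = {p2, p3, q1, q2}
  B3 = {p4, p5, q3, q4}
p0 ∈ B0, q0 ∈ B1 → different blocks

P ≁ Q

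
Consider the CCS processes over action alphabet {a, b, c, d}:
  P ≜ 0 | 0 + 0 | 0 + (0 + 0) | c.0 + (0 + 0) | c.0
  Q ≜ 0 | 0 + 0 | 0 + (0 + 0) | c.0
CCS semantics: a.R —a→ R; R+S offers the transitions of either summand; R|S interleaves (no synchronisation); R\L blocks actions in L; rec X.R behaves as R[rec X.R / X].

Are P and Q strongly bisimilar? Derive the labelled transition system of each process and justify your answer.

bisimilar

P's transition system — 2 states:
  p0 = 0 | 0 + 0 | 0 + (0 + 0) | c.0 + (0 + 0) | c.0 → --c--▸ p1
  p1 = (0 + 0) | 0 → stopped
Q's transition system — 2 states:
  q0 = 0 | 0 + 0 | 0 + (0 + 0) | c.0 → --c--▸ q1
  q1 = (0 + 0) | 0 → stopped
Bisimilarity quotient blocks:
  B0 = {p0, q0}
  B1 = {p1, q1}
p0 ∈ B0, q0 ∈ B0 → same block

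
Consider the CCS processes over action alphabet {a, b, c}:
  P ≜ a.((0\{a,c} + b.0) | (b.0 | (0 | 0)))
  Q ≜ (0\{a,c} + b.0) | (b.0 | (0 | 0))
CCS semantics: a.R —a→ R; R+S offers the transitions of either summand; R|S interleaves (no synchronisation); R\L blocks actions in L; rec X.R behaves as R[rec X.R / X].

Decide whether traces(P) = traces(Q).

LTS(P): 5 reachable states
  u0 = a.((0\{a,c} + b.0) | (b.0 | (0 | 0))) | =a=> u1
  u1 = (0\{a,c} + b.0) | (b.0 | (0 | 0)) | =b=> u2, =b=> u3
  u2 = (0\{a,c} + b.0) | (0 | (0 | 0)) | =b=> u4
  u3 = 0 | (b.0 | (0 | 0)) | =b=> u4
  u4 = 0 | (0 | (0 | 0)) | ∅
LTS(Q): 4 reachable states
  v0 = (0\{a,c} + b.0) | (b.0 | (0 | 0)) | =b=> v1, =b=> v2
  v1 = (0\{a,c} + b.0) | (0 | (0 | 0)) | =b=> v3
  v2 = 0 | (b.0 | (0 | 0)) | =b=> v3
  v3 = 0 | (0 | (0 | 0)) | ∅
Trace ⟨a⟩ through P, begin at {u0}:
  after a @ step 1: {u1}
  — P admits the full trace.
Trace ⟨a⟩ through Q, begin at {v0}:
  after a @ step 1: ∅ (Q stuck)

NO — witness ⟨a⟩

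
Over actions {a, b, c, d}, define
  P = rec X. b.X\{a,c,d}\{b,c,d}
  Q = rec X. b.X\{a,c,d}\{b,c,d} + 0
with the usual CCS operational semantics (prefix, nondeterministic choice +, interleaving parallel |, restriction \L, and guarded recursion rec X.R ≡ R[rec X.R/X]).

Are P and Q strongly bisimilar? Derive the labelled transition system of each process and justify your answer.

Reachable graph of P (2 states):
  m0 = rec X. b.X\{a,c,d}\{b,c,d} :: --b--▸ m1
  m1 = (rec X. b.X\{a,c,d}\{b,c,d})\{a,c,d}\{b,c,d} :: (no moves)
Reachable graph of Q (2 states):
  n0 = rec X. b.X\{a,c,d}\{b,c,d} + 0 :: --b--▸ n1
  n1 = (rec X. b.X\{a,c,d}\{b,c,d} + 0)\{a,c,d}\{b,c,d} :: (no moves)
Bisimilarity quotient blocks:
  B0 = {m0, n0}
  B1 = {m1, n1}
m0 ∈ B0, n0 ∈ B0 → same block

bisimilar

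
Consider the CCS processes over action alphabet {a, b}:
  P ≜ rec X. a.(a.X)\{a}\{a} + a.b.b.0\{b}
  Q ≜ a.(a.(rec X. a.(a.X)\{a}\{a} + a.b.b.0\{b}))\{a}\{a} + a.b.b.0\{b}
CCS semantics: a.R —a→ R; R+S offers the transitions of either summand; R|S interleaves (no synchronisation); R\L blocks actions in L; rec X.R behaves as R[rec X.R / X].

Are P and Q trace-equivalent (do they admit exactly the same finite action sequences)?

trace-equivalent

LTS(P): 5 reachable states
  p0 = rec X. a.(a.X)\{a}\{a} + a.b.b.0\{b} | =a=> p1, =a=> p2
  p1 = (a.(rec X. a.(a.X)\{a}\{a} + a.b.b.0\{b}))\{a}\{a} | ·
  p2 = b.b.0\{b} | =b=> p3
  p3 = b.0\{b} | =b=> p4
  p4 = 0\{b} | ·
LTS(Q): 5 reachable states
  q0 = a.(a.(rec X. a.(a.X)\{a}\{a} + a.b.b.0\{b}))\{a}\{a} + a.b.b.0\{b} | =a=> q1, =a=> q2
  q1 = (a.(rec X. a.(a.X)\{a}\{a} + a.b.b.0\{b}))\{a}\{a} | ·
  q2 = b.b.0\{b} | =b=> q3
  q3 = b.0\{b} | =b=> q4
  q4 = 0\{b} | ·
Partition-refinement fixed point:
  B0 = {p0, q0}
  B1 = {p2, q2}
  B2 = {p3, q3}
  B3 = {p1, p4, q1, q4}
p0 ∈ B0, q0 ∈ B0 → same block
Bisimilar ⇒ trace-equivalent.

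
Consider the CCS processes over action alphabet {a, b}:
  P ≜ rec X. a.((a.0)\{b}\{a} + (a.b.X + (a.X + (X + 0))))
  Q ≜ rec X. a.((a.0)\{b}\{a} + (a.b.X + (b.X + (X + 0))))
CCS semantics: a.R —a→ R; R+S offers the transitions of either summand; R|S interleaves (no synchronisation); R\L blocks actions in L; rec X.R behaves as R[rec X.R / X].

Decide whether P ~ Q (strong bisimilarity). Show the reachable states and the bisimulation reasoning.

LTS(P): 3 reachable states
  s0 = rec X. a.((a.0)\{b}\{a} + (a.b.X + (a.X + (X + 0)))) :: =a=> s1
  s1 = (a.0)\{b}\{a} + (a.b.(rec X. a.((a.0)\{b}\{a} + (a.b.X + (a.X + (X + 0))))) + (a.(rec X. a.((a.0)\{b}\{a} + (a.b.X + (a.X + (X + 0))))) + ((rec X. a.((a.0)\{b}\{a} + (a.b.X + (a.X + (X + 0))))) + 0))) :: =a=> s0, =a=> s1, =a=> s2
  s2 = b.(rec X. a.((a.0)\{b}\{a} + (a.b.X + (a.X + (X + 0))))) :: =b=> s0
LTS(Q): 3 reachable states
  t0 = rec X. a.((a.0)\{b}\{a} + (a.b.X + (b.X + (X + 0)))) :: =a=> t1
  t1 = (a.0)\{b}\{a} + (a.b.(rec X. a.((a.0)\{b}\{a} + (a.b.X + (b.X + (X + 0))))) + (b.(rec X. a.((a.0)\{b}\{a} + (a.b.X + (b.X + (X + 0))))) + ((rec X. a.((a.0)\{b}\{a} + (a.b.X + (b.X + (X + 0))))) + 0))) :: =a=> t1, =a=> t2, =b=> t0
  t2 = b.(rec X. a.((a.0)\{b}\{a} + (a.b.X + (b.X + (X + 0))))) :: =b=> t0
Partition-refinement fixed point:
  B0 = {s0}
  B1 = {s1}
  B2 = {s2}
  B3 = {t0}
  B4 = {t1}
  B5 = {t2}
s0 ∈ B0, t0 ∈ B3 → different blocks

NO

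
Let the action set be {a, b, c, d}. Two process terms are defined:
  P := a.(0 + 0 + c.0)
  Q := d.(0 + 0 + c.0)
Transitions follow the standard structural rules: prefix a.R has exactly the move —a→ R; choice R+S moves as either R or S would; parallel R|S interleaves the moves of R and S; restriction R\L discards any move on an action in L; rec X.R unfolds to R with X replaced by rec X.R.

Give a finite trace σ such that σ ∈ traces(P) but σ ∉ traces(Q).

a

LTS(P): 3 reachable states
  u0 = a.(0 + 0 + c.0) → -a-> u1
  u1 = 0 + 0 + c.0 → -c-> u2
  u2 = 0 → (no moves)
LTS(Q): 3 reachable states
  v0 = d.(0 + 0 + c.0) → -d-> v1
  v1 = 0 + 0 + c.0 → -c-> v2
  v2 = 0 → (no moves)
Run σ = ⟨a⟩ on P: start {u0}
  after a @ step 1: {u1}
  ✓ P
Run σ = ⟨a⟩ on Q: start {v0}
  after a @ step 1: ∅  — Q cannot continue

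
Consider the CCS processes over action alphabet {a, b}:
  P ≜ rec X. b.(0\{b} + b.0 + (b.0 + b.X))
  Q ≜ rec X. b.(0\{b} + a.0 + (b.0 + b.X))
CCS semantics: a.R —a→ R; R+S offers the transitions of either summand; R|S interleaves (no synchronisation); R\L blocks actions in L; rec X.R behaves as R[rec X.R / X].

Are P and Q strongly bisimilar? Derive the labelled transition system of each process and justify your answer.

not bisimilar

P's transition system — 3 states:
  s0 = rec X. b.(0\{b} + b.0 + (b.0 + b.X)) ⊢ -b-> s1
  s1 = 0\{b} + b.0 + (b.0 + b.(rec X. b.(0\{b} + b.0 + (b.0 + b.X)))) ⊢ -b-> s0, -b-> s2
  s2 = 0 ⊢ stopped
Q's transition system — 3 states:
  t0 = rec X. b.(0\{b} + a.0 + (b.0 + b.X)) ⊢ -b-> t1
  t1 = 0\{b} + a.0 + (b.0 + b.(rec X. b.(0\{b} + a.0 + (b.0 + b.X)))) ⊢ -a-> t2, -b-> t0, -b-> t2
  t2 = 0 ⊢ stopped
Coarsest stable partition (strong bisimilarity classes):
  B0 = {s0}
  B1 = {s1}
  B2 = {s2, t2}
  B3 = {t0}
  B4 = {t1}
s0 ∈ B0, t0 ∈ B3 → different blocks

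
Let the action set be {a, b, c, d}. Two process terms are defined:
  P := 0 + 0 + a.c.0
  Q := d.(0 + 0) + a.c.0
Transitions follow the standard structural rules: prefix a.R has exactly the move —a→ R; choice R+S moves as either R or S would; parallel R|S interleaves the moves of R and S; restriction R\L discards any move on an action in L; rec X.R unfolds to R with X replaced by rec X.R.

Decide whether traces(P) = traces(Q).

trace-distinct — witness ⟨d⟩

LTS(P): 3 reachable states
  u0 = 0 + 0 + a.c.0 has moves =a=> u1
  u1 = c.0 has moves =c=> u2
  u2 = 0 has moves ·
LTS(Q): 4 reachable states
  v0 = d.(0 + 0) + a.c.0 has moves =a=> v1, =d=> v2
  v1 = c.0 has moves =c=> v3
  v2 = 0 + 0 has moves ·
  v3 = 0 has moves ·
Executing d from Q (initial set {v0}):
  step 1 (d): {v2}
  Q completes σ.
Executing d from P (initial set {u0}):
  step 1 (d): no successor for P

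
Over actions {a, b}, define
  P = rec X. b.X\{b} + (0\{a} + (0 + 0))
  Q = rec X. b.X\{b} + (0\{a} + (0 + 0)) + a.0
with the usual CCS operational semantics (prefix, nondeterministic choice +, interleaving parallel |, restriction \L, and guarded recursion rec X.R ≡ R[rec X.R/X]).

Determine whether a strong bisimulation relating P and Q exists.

P's transition system — 2 states:
  p0 = rec X. b.X\{b} + (0\{a} + (0 + 0)) :: ··b··> p1
  p1 = (rec X. b.X\{b} + (0\{a} + (0 + 0)))\{b} :: ·
Q's transition system — 4 states:
  q0 = rec X. b.X\{b} + (0\{a} + (0 + 0)) + a.0 :: ··a··> q1, ··b··> q2
  q1 = 0 :: ·
  q2 = (rec X. b.X\{b} + (0\{a} + (0 + 0)) + a.0)\{b} :: ··a··> q3
  q3 = 0\{b} :: ·
Bisimilarity quotient blocks:
  B0 = {p0}
  B1 = {p1, q1, q3}
  B2 = {q0}
  B3 = {q2}
p0 ∈ B0, q0 ∈ B2 → different blocks

not bisimilar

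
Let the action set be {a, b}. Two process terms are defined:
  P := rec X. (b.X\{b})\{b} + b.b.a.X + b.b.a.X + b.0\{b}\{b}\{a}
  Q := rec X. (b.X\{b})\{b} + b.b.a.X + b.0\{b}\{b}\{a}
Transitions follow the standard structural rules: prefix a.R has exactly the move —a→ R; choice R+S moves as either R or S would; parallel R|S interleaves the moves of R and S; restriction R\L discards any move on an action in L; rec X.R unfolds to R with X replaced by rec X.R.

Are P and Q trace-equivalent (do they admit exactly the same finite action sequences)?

LTS(P): 4 reachable states
  m0 = rec X. (b.X\{b})\{b} + b.b.a.X + b.b.a.X + b.0\{b}\{b}\{a} | =b=> m1, =b=> m2
  m1 = 0\{b}\{b}\{a} | ·
  m2 = b.a.(rec X. (b.X\{b})\{b} + b.b.a.X + b.b.a.X + b.0\{b}\{b}\{a}) | =b=> m3
  m3 = a.(rec X. (b.X\{b})\{b} + b.b.a.X + b.b.a.X + b.0\{b}\{b}\{a}) | =a=> m0
LTS(Q): 4 reachable states
  n0 = rec X. (b.X\{b})\{b} + b.b.a.X + b.0\{b}\{b}\{a} | =b=> n1, =b=> n2
  n1 = 0\{b}\{b}\{a} | ·
  n2 = b.a.(rec X. (b.X\{b})\{b} + b.b.a.X + b.0\{b}\{b}\{a}) | =b=> n3
  n3 = a.(rec X. (b.X\{b})\{b} + b.b.a.X + b.0\{b}\{b}\{a}) | =a=> n0
Bisimilarity quotient blocks:
  B0 = {m0, n0}
  B1 = {m2, n2}
  B2 = {m3, n3}
  B3 = {m1, n1}
m0 ∈ B0, n0 ∈ B0 → same block
Bisimilar ⇒ trace-equivalent.

YES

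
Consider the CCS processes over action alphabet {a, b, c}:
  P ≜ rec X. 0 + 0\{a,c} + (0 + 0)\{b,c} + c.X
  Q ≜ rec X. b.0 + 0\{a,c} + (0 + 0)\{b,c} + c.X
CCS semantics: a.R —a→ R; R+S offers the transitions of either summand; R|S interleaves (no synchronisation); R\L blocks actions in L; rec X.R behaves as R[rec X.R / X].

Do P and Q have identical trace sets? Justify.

LTS(P): 1 reachable states
  m0 = rec X. 0 + 0\{a,c} + (0 + 0)\{b,c} + c.X :: ··c··> m0
LTS(Q): 2 reachable states
  n0 = rec X. b.0 + 0\{a,c} + (0 + 0)\{b,c} + c.X :: ··b··> n1, ··c··> n0
  n1 = 0 :: (no moves)
Executing b from Q (initial set {n0}):
  [1] b ⇒ {n1}
  ✓ Q
Executing b from P (initial set {m0}):
  [1] b ⇒ no successor for P

traces(P) ≠ traces(Q) — witness ⟨b⟩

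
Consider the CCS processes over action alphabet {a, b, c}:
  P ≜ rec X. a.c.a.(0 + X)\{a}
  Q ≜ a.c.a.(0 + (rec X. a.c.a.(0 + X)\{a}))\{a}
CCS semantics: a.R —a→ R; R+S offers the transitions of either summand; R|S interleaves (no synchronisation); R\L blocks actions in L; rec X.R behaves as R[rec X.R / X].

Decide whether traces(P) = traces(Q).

traces(P) = traces(Q)

LTS(P): 4 reachable states
  m0 = rec X. a.c.a.(0 + X)\{a} → ··a··> m1
  m1 = c.a.(0 + (rec X. a.c.a.(0 + X)\{a}))\{a} → ··c··> m2
  m2 = a.(0 + (rec X. a.c.a.(0 + X)\{a}))\{a} → ··a··> m3
  m3 = (0 + (rec X. a.c.a.(0 + X)\{a}))\{a} → ∅
LTS(Q): 4 reachable states
  n0 = a.c.a.(0 + (rec X. a.c.a.(0 + X)\{a}))\{a} → ··a··> n1
  n1 = c.a.(0 + (rec X. a.c.a.(0 + X)\{a}))\{a} → ··c··> n2
  n2 = a.(0 + (rec X. a.c.a.(0 + X)\{a}))\{a} → ··a··> n3
  n3 = (0 + (rec X. a.c.a.(0 + X)\{a}))\{a} → ∅
Partition-refinement fixed point:
  B0 = {m0, n0}
  B1 = {m1, n1}
  B2 = {m2, n2}
  B3 = {m3, n3}
m0 ∈ B0, n0 ∈ B0 → same block
Bisimilar ⇒ trace-equivalent.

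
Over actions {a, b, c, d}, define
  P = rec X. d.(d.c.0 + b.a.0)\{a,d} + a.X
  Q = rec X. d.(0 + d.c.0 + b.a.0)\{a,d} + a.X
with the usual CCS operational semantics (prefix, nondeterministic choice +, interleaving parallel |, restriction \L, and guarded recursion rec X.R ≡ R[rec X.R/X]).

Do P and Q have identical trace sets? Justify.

P's transition system — 3 states:
  p0 = rec X. d.(d.c.0 + b.a.0)\{a,d} + a.X ⊢ ··a··> p0, ··d··> p1
  p1 = (d.c.0 + b.a.0)\{a,d} ⊢ ··b··> p2
  p2 = (a.0)\{a,d} ⊢ ∅
Q's transition system — 3 states:
  q0 = rec X. d.(0 + d.c.0 + b.a.0)\{a,d} + a.X ⊢ ··a··> q0, ··d··> q1
  q1 = (0 + d.c.0 + b.a.0)\{a,d} ⊢ ··b··> q2
  q2 = (a.0)\{a,d} ⊢ ∅
Bisimilarity quotient blocks:
  B0 = {p0, q0}
  B1 = {p1, q1}
  B2 = {p2, q2}
p0 ∈ B0, q0 ∈ B0 → same block
Bisimilar ⇒ trace-equivalent.

YES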